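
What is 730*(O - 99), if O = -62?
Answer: -117530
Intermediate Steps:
730*(O - 99) = 730*(-62 - 99) = 730*(-161) = -117530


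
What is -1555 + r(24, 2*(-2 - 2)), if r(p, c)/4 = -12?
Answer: -1603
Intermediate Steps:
r(p, c) = -48 (r(p, c) = 4*(-12) = -48)
-1555 + r(24, 2*(-2 - 2)) = -1555 - 48 = -1603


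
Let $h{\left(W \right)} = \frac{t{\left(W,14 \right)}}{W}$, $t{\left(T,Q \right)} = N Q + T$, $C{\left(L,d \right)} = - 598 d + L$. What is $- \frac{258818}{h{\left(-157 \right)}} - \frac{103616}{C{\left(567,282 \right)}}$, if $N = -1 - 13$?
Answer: $- \frac{6829350766946}{59328357} \approx -1.1511 \cdot 10^{5}$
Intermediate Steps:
$N = -14$ ($N = -1 - 13 = -14$)
$C{\left(L,d \right)} = L - 598 d$
$t{\left(T,Q \right)} = T - 14 Q$ ($t{\left(T,Q \right)} = - 14 Q + T = T - 14 Q$)
$h{\left(W \right)} = \frac{-196 + W}{W}$ ($h{\left(W \right)} = \frac{W - 196}{W} = \frac{-196 + W}{W}$)
$- \frac{258818}{h{\left(-157 \right)}} - \frac{103616}{C{\left(567,282 \right)}} = - \frac{258818}{\frac{1}{-157} \left(-196 - 157\right)} - \frac{103616}{567 - 168636} = - \frac{258818}{\left(- \frac{1}{157}\right) \left(-353\right)} - \frac{103616}{567 - 168636} = - \frac{258818}{\frac{353}{157}} - \frac{103616}{-168069} = \left(-258818\right) \frac{157}{353} - - \frac{103616}{168069} = - \frac{40634426}{353} + \frac{103616}{168069} = - \frac{6829350766946}{59328357}$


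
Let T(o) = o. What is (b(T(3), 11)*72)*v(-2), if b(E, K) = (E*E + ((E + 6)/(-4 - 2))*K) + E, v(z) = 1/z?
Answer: 162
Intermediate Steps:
b(E, K) = E + E² + K*(-1 - E/6) (b(E, K) = (E² + ((6 + E)/(-6))*K) + E = (E² + ((6 + E)*(-⅙))*K) + E = (E² + (-1 - E/6)*K) + E = (E² + K*(-1 - E/6)) + E = E + E² + K*(-1 - E/6))
(b(T(3), 11)*72)*v(-2) = ((3 + 3² - 1*11 - ⅙*3*11)*72)/(-2) = ((3 + 9 - 11 - 11/2)*72)*(-½) = -9/2*72*(-½) = -324*(-½) = 162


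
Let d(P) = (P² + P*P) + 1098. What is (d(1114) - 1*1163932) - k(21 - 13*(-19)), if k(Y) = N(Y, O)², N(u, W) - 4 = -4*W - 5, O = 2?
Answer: 1319077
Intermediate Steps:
d(P) = 1098 + 2*P² (d(P) = (P² + P²) + 1098 = 2*P² + 1098 = 1098 + 2*P²)
N(u, W) = -1 - 4*W (N(u, W) = 4 + (-4*W - 5) = 4 + (-5 - 4*W) = -1 - 4*W)
k(Y) = 81 (k(Y) = (-1 - 4*2)² = (-1 - 8)² = (-9)² = 81)
(d(1114) - 1*1163932) - k(21 - 13*(-19)) = ((1098 + 2*1114²) - 1*1163932) - 1*81 = ((1098 + 2*1240996) - 1163932) - 81 = ((1098 + 2481992) - 1163932) - 81 = (2483090 - 1163932) - 81 = 1319158 - 81 = 1319077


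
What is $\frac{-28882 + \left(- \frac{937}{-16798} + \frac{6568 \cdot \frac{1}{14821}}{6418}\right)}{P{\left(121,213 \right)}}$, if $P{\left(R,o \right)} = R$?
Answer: $- \frac{2097676630896989}{8788150514242} \approx -238.69$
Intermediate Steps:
$\frac{-28882 + \left(- \frac{937}{-16798} + \frac{6568 \cdot \frac{1}{14821}}{6418}\right)}{P{\left(121,213 \right)}} = \frac{-28882 + \left(- \frac{937}{-16798} + \frac{6568 \cdot \frac{1}{14821}}{6418}\right)}{121} = \left(-28882 + \left(\left(-937\right) \left(- \frac{1}{16798}\right) + 6568 \cdot \frac{1}{14821} \cdot \frac{1}{6418}\right)\right) \frac{1}{121} = \left(-28882 + \left(\frac{937}{16798} + \frac{6568}{14821} \cdot \frac{1}{6418}\right)\right) \frac{1}{121} = \left(-28882 + \left(\frac{937}{16798} + \frac{3284}{47560589}\right)\right) \frac{1}{121} = \left(-28882 + \frac{44619436525}{798922774022}\right) \frac{1}{121} = \left(- \frac{23074442939866879}{798922774022}\right) \frac{1}{121} = - \frac{2097676630896989}{8788150514242}$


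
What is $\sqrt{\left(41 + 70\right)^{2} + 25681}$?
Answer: $\sqrt{38002} \approx 194.94$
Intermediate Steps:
$\sqrt{\left(41 + 70\right)^{2} + 25681} = \sqrt{111^{2} + 25681} = \sqrt{12321 + 25681} = \sqrt{38002}$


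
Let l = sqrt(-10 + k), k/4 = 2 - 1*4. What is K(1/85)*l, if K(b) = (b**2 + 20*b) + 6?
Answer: 135153*I*sqrt(2)/7225 ≈ 26.455*I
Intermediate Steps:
k = -8 (k = 4*(2 - 1*4) = 4*(2 - 4) = 4*(-2) = -8)
K(b) = 6 + b**2 + 20*b
l = 3*I*sqrt(2) (l = sqrt(-10 - 8) = sqrt(-18) = 3*I*sqrt(2) ≈ 4.2426*I)
K(1/85)*l = (6 + (1/85)**2 + 20/85)*(3*I*sqrt(2)) = (6 + (1/85)**2 + 20*(1/85))*(3*I*sqrt(2)) = (6 + 1/7225 + 4/17)*(3*I*sqrt(2)) = 45051*(3*I*sqrt(2))/7225 = 135153*I*sqrt(2)/7225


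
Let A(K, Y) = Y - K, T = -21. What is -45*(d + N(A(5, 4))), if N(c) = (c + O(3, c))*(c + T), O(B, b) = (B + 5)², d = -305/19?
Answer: 1198755/19 ≈ 63092.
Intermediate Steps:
d = -305/19 (d = -305*1/19 = -305/19 ≈ -16.053)
O(B, b) = (5 + B)²
N(c) = (-21 + c)*(64 + c) (N(c) = (c + (5 + 3)²)*(c - 21) = (c + 8²)*(-21 + c) = (c + 64)*(-21 + c) = (64 + c)*(-21 + c) = (-21 + c)*(64 + c))
-45*(d + N(A(5, 4))) = -45*(-305/19 + (-1344 + (4 - 1*5)² + 43*(4 - 1*5))) = -45*(-305/19 + (-1344 + (4 - 5)² + 43*(4 - 5))) = -45*(-305/19 + (-1344 + (-1)² + 43*(-1))) = -45*(-305/19 + (-1344 + 1 - 43)) = -45*(-305/19 - 1386) = -45*(-26639/19) = 1198755/19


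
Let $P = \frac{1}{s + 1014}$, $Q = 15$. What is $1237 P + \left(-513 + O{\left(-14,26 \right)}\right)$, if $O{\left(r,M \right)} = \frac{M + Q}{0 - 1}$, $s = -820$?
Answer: $- \frac{106239}{194} \approx -547.62$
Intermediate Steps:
$O{\left(r,M \right)} = -15 - M$ ($O{\left(r,M \right)} = \frac{M + 15}{0 - 1} = \frac{15 + M}{-1} = \left(15 + M\right) \left(-1\right) = -15 - M$)
$P = \frac{1}{194}$ ($P = \frac{1}{-820 + 1014} = \frac{1}{194} \approx 0.0051546$)
$1237 P + \left(-513 + O{\left(-14,26 \right)}\right) = 1237 \cdot \frac{1}{194} - 554 = \frac{1237}{194} - 554 = - \frac{106239}{194}$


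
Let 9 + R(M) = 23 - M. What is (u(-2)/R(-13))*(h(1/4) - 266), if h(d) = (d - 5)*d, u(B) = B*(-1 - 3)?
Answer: -475/6 ≈ -79.167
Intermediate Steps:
R(M) = 14 - M (R(M) = -9 + (23 - M) = 14 - M)
u(B) = -4*B (u(B) = B*(-4) = -4*B)
h(d) = d*(-5 + d) (h(d) = (-5 + d)*d = d*(-5 + d))
(u(-2)/R(-13))*(h(1/4) - 266) = ((-4*(-2))/(14 - 1*(-13)))*((-5 + 1/4)/4 - 266) = (8/(14 + 13))*((-5 + ¼)/4 - 266) = (8/27)*((¼)*(-19/4) - 266) = (8*(1/27))*(-19/16 - 266) = (8/27)*(-4275/16) = -475/6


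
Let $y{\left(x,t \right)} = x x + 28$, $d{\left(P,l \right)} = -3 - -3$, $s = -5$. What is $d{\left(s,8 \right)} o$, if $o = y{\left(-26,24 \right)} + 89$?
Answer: $0$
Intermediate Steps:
$d{\left(P,l \right)} = 0$ ($d{\left(P,l \right)} = -3 + 3 = 0$)
$y{\left(x,t \right)} = 28 + x^{2}$ ($y{\left(x,t \right)} = x^{2} + 28 = 28 + x^{2}$)
$o = 793$ ($o = \left(28 + \left(-26\right)^{2}\right) + 89 = \left(28 + 676\right) + 89 = 704 + 89 = 793$)
$d{\left(s,8 \right)} o = 0 \cdot 793 = 0$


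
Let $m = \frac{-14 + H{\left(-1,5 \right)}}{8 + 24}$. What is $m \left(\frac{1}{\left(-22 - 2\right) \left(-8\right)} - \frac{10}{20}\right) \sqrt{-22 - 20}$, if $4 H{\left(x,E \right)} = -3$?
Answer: $\frac{5605 i \sqrt{42}}{24576} \approx 1.4781 i$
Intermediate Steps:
$H{\left(x,E \right)} = - \frac{3}{4}$ ($H{\left(x,E \right)} = \frac{1}{4} \left(-3\right) = - \frac{3}{4}$)
$m = - \frac{59}{128}$ ($m = \frac{-14 - \frac{3}{4}}{8 + 24} = - \frac{59}{4 \cdot 32} = \left(- \frac{59}{4}\right) \frac{1}{32} = - \frac{59}{128} \approx -0.46094$)
$m \left(\frac{1}{\left(-22 - 2\right) \left(-8\right)} - \frac{10}{20}\right) \sqrt{-22 - 20} = - \frac{59 \left(\frac{1}{\left(-22 - 2\right) \left(-8\right)} - \frac{10}{20}\right)}{128} \sqrt{-22 - 20} = - \frac{59 \left(\frac{1}{-24} \left(- \frac{1}{8}\right) - \frac{1}{2}\right)}{128} \sqrt{-42} = - \frac{59 \left(\left(- \frac{1}{24}\right) \left(- \frac{1}{8}\right) - \frac{1}{2}\right)}{128} i \sqrt{42} = - \frac{59 \left(\frac{1}{192} - \frac{1}{2}\right)}{128} i \sqrt{42} = \left(- \frac{59}{128}\right) \left(- \frac{95}{192}\right) i \sqrt{42} = \frac{5605 i \sqrt{42}}{24576}$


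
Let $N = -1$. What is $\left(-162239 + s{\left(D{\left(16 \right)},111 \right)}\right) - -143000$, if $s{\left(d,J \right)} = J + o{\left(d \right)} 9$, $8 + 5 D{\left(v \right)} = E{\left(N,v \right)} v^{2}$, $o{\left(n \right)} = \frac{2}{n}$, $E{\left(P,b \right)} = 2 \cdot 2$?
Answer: $- \frac{9716979}{508} \approx -19128.0$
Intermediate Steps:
$E{\left(P,b \right)} = 4$
$D{\left(v \right)} = - \frac{8}{5} + \frac{4 v^{2}}{5}$
$s{\left(d,J \right)} = J + \frac{18}{d}$ ($s{\left(d,J \right)} = J + \frac{2}{d} 9 = J + \frac{18}{d}$)
$\left(-162239 + s{\left(D{\left(16 \right)},111 \right)}\right) - -143000 = \left(-162239 + \left(111 + \frac{18}{- \frac{8}{5} + \frac{4 \cdot 16^{2}}{5}}\right)\right) - -143000 = \left(-162239 + \left(111 + \frac{18}{- \frac{8}{5} + \frac{4}{5} \cdot 256}\right)\right) + 143000 = \left(-162239 + \left(111 + \frac{18}{- \frac{8}{5} + \frac{1024}{5}}\right)\right) + 143000 = \left(-162239 + \left(111 + \frac{18}{\frac{1016}{5}}\right)\right) + 143000 = \left(-162239 + \left(111 + 18 \cdot \frac{5}{1016}\right)\right) + 143000 = \left(-162239 + \left(111 + \frac{45}{508}\right)\right) + 143000 = \left(-162239 + \frac{56433}{508}\right) + 143000 = - \frac{82360979}{508} + 143000 = - \frac{9716979}{508}$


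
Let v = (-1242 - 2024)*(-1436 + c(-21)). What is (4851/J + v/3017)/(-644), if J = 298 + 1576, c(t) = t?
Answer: -8932180655/3641084552 ≈ -2.4532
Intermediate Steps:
J = 1874
v = 4758562 (v = (-1242 - 2024)*(-1436 - 21) = -3266*(-1457) = 4758562)
(4851/J + v/3017)/(-644) = (4851/1874 + 4758562/3017)/(-644) = (4851*(1/1874) + 4758562*(1/3017))*(-1/644) = (4851/1874 + 4758562/3017)*(-1/644) = (8932180655/5653858)*(-1/644) = -8932180655/3641084552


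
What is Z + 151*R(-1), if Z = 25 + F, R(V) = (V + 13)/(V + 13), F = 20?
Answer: 196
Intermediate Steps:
R(V) = 1 (R(V) = (13 + V)/(13 + V) = 1)
Z = 45 (Z = 25 + 20 = 45)
Z + 151*R(-1) = 45 + 151*1 = 45 + 151 = 196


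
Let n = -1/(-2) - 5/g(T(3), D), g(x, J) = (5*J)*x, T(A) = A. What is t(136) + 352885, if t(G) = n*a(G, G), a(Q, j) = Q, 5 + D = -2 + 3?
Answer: 1058893/3 ≈ 3.5296e+5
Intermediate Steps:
D = -4 (D = -5 + (-2 + 3) = -5 + 1 = -4)
g(x, J) = 5*J*x
n = 7/12 (n = -1/(-2) - 5/(5*(-4)*3) = -1*(-1/2) - 5/(-60) = 1/2 - 5*(-1/60) = 1/2 + 1/12 = 7/12 ≈ 0.58333)
t(G) = 7*G/12
t(136) + 352885 = (7/12)*136 + 352885 = 238/3 + 352885 = 1058893/3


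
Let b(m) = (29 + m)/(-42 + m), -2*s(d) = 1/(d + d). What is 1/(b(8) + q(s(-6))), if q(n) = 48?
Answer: 34/1595 ≈ 0.021317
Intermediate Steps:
s(d) = -1/(4*d) (s(d) = -1/(2*(d + d)) = -1/(2*d)/2 = -1/(4*d))
b(m) = (29 + m)/(-42 + m)
1/(b(8) + q(s(-6))) = 1/((29 + 8)/(-42 + 8) + 48) = 1/(37/(-34) + 48) = 1/(-1/34*37 + 48) = 1/(-37/34 + 48) = 1/(1595/34) = 34/1595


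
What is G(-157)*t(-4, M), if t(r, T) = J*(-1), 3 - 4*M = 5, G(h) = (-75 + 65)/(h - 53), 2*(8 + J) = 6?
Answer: 5/21 ≈ 0.23810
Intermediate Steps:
J = -5 (J = -8 + (1/2)*6 = -8 + 3 = -5)
G(h) = -10/(-53 + h)
M = -1/2 (M = 3/4 - 1/4*5 = 3/4 - 5/4 = -1/2 ≈ -0.50000)
t(r, T) = 5 (t(r, T) = -5*(-1) = 5)
G(-157)*t(-4, M) = -10/(-53 - 157)*5 = -10/(-210)*5 = -10*(-1/210)*5 = (1/21)*5 = 5/21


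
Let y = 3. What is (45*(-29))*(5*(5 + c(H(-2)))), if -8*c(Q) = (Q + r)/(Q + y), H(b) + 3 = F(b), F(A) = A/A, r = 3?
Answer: -254475/8 ≈ -31809.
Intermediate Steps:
F(A) = 1
H(b) = -2 (H(b) = -3 + 1 = -2)
c(Q) = -1/8 (c(Q) = -(Q + 3)/(8*(Q + 3)) = -(3 + Q)/(8*(3 + Q)) = -1/8*1 = -1/8)
(45*(-29))*(5*(5 + c(H(-2)))) = (45*(-29))*(5*(5 - 1/8)) = -6525*39/8 = -1305*195/8 = -254475/8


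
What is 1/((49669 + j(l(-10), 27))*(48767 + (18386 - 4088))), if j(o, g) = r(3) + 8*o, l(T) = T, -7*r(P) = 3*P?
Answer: 7/21890744410 ≈ 3.1977e-10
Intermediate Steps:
r(P) = -3*P/7
j(o, g) = -9/7 + 8*o (j(o, g) = -3/7*3 + 8*o = -9/7 + 8*o)
1/((49669 + j(l(-10), 27))*(48767 + (18386 - 4088))) = 1/((49669 + (-9/7 + 8*(-10)))*(48767 + (18386 - 4088))) = 1/((49669 + (-9/7 - 80))*(48767 + 14298)) = 1/((49669 - 569/7)*63065) = 1/((347114/7)*63065) = 1/(21890744410/7) = 7/21890744410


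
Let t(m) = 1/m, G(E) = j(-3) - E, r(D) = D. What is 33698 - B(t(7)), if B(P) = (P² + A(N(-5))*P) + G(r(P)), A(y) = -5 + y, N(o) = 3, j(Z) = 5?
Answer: 1650977/49 ≈ 33693.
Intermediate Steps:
G(E) = 5 - E
B(P) = 5 + P² - 3*P (B(P) = (P² + (-5 + 3)*P) + (5 - P) = (P² - 2*P) + (5 - P) = 5 + P² - 3*P)
33698 - B(t(7)) = 33698 - (5 + (1/7)² - 3/7) = 33698 - (5 + (⅐)² - 3*⅐) = 33698 - (5 + 1/49 - 3/7) = 33698 - 1*225/49 = 33698 - 225/49 = 1650977/49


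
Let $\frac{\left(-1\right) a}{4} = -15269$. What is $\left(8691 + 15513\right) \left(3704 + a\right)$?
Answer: $1567935120$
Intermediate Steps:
$a = 61076$ ($a = \left(-4\right) \left(-15269\right) = 61076$)
$\left(8691 + 15513\right) \left(3704 + a\right) = \left(8691 + 15513\right) \left(3704 + 61076\right) = 24204 \cdot 64780 = 1567935120$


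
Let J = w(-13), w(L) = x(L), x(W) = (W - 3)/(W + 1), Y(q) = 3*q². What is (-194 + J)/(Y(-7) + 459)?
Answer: -289/909 ≈ -0.31793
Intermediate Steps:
x(W) = (-3 + W)/(1 + W)
w(L) = (-3 + L)/(1 + L)
J = 4/3 (J = (-3 - 13)/(1 - 13) = -16/(-12) = -1/12*(-16) = 4/3 ≈ 1.3333)
(-194 + J)/(Y(-7) + 459) = (-194 + 4/3)/(3*(-7)² + 459) = -578/(3*(3*49 + 459)) = -578/(3*(147 + 459)) = -578/3/606 = -578/3*1/606 = -289/909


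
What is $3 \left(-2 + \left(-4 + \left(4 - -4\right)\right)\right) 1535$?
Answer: $9210$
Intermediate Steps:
$3 \left(-2 + \left(-4 + \left(4 - -4\right)\right)\right) 1535 = 3 \left(-2 + \left(-4 + \left(4 + 4\right)\right)\right) 1535 = 3 \left(-2 + \left(-4 + 8\right)\right) 1535 = 3 \left(-2 + 4\right) 1535 = 3 \cdot 2 \cdot 1535 = 6 \cdot 1535 = 9210$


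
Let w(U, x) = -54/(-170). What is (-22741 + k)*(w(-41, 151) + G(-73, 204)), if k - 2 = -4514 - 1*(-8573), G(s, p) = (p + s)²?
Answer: -5449748032/17 ≈ -3.2057e+8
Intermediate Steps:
w(U, x) = 27/85 (w(U, x) = -54*(-1/170) = 27/85)
k = 4061 (k = 2 + (-4514 - 1*(-8573)) = 2 + (-4514 + 8573) = 2 + 4059 = 4061)
(-22741 + k)*(w(-41, 151) + G(-73, 204)) = (-22741 + 4061)*(27/85 + (204 - 73)²) = -18680*(27/85 + 131²) = -18680*(27/85 + 17161) = -18680*1458712/85 = -5449748032/17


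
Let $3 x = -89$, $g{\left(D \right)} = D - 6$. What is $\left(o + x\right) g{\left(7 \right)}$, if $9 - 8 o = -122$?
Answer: $- \frac{319}{24} \approx -13.292$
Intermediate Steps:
$o = \frac{131}{8}$ ($o = \frac{9}{8} - - \frac{61}{4} = \frac{9}{8} + \frac{61}{4} = \frac{131}{8} \approx 16.375$)
$g{\left(D \right)} = -6 + D$
$x = - \frac{89}{3}$ ($x = \frac{1}{3} \left(-89\right) = - \frac{89}{3} \approx -29.667$)
$\left(o + x\right) g{\left(7 \right)} = \left(\frac{131}{8} - \frac{89}{3}\right) \left(-6 + 7\right) = \left(- \frac{319}{24}\right) 1 = - \frac{319}{24}$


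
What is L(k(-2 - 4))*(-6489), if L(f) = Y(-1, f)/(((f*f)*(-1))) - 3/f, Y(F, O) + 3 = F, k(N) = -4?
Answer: -6489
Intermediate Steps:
Y(F, O) = -3 + F
L(f) = -3/f + 4/f² (L(f) = (-3 - 1)/(((f*f)*(-1))) - 3/f = -4*(-1/f²) - 3/f = -(-4)/f² - 3/f = 4/f² - 3/f = -3/f + 4/f²)
L(k(-2 - 4))*(-6489) = ((4 - 3*(-4))/(-4)²)*(-6489) = ((4 + 12)/16)*(-6489) = ((1/16)*16)*(-6489) = 1*(-6489) = -6489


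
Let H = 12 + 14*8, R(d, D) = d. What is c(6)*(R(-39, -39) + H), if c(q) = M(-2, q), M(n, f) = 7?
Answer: 595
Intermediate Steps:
c(q) = 7
H = 124 (H = 12 + 112 = 124)
c(6)*(R(-39, -39) + H) = 7*(-39 + 124) = 7*85 = 595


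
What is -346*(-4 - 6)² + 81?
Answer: -34519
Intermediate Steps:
-346*(-4 - 6)² + 81 = -346*(-10)² + 81 = -346*100 + 81 = -34600 + 81 = -34519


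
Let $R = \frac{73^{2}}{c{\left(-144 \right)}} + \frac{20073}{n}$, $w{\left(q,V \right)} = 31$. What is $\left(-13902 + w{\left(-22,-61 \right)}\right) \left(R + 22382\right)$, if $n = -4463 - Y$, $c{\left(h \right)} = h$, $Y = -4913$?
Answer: $- \frac{1118038095889}{3600} \approx -3.1057 \cdot 10^{8}$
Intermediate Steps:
$n = 450$ ($n = -4463 - -4913 = -4463 + 4913 = 450$)
$R = \frac{27359}{3600}$ ($R = \frac{73^{2}}{-144} + \frac{20073}{450} = 5329 \left(- \frac{1}{144}\right) + 20073 \cdot \frac{1}{450} = - \frac{5329}{144} + \frac{6691}{150} = \frac{27359}{3600} \approx 7.5997$)
$\left(-13902 + w{\left(-22,-61 \right)}\right) \left(R + 22382\right) = \left(-13902 + 31\right) \left(\frac{27359}{3600} + 22382\right) = \left(-13871\right) \frac{80602559}{3600} = - \frac{1118038095889}{3600}$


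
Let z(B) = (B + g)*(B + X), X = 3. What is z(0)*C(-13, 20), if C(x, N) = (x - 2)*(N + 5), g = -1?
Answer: 1125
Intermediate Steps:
C(x, N) = (-2 + x)*(5 + N)
z(B) = (-1 + B)*(3 + B) (z(B) = (B - 1)*(B + 3) = (-1 + B)*(3 + B))
z(0)*C(-13, 20) = (-3 + 0² + 2*0)*(-10 - 2*20 + 5*(-13) + 20*(-13)) = (-3 + 0 + 0)*(-10 - 40 - 65 - 260) = -3*(-375) = 1125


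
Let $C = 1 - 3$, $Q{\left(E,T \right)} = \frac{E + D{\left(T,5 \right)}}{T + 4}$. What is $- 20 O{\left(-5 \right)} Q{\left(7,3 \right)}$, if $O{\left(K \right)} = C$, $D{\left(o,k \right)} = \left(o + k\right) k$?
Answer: $\frac{1880}{7} \approx 268.57$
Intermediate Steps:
$D{\left(o,k \right)} = k \left(k + o\right)$ ($D{\left(o,k \right)} = \left(k + o\right) k = k \left(k + o\right)$)
$Q{\left(E,T \right)} = \frac{25 + E + 5 T}{4 + T}$ ($Q{\left(E,T \right)} = \frac{E + 5 \left(5 + T\right)}{T + 4} = \frac{E + \left(25 + 5 T\right)}{4 + T} = \frac{25 + E + 5 T}{4 + T}$)
$C = -2$ ($C = 1 - 3 = -2$)
$O{\left(K \right)} = -2$
$- 20 O{\left(-5 \right)} Q{\left(7,3 \right)} = \left(-20\right) \left(-2\right) \frac{25 + 7 + 5 \cdot 3}{4 + 3} = 40 \frac{25 + 7 + 15}{7} = 40 \cdot \frac{1}{7} \cdot 47 = 40 \cdot \frac{47}{7} = \frac{1880}{7}$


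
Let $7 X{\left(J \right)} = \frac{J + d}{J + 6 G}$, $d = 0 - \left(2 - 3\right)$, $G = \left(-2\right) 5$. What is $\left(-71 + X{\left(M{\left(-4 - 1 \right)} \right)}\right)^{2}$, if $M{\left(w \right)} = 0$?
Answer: $\frac{889292041}{176400} \approx 5041.3$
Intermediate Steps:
$G = -10$
$d = 1$ ($d = 0 - \left(2 - 3\right) = 0 - -1 = 0 + 1 = 1$)
$X{\left(J \right)} = \frac{1 + J}{7 \left(-60 + J\right)}$ ($X{\left(J \right)} = \frac{\left(J + 1\right) \frac{1}{J + 6 \left(-10\right)}}{7} = \frac{\left(1 + J\right) \frac{1}{J - 60}}{7} = \frac{\left(1 + J\right) \frac{1}{-60 + J}}{7} = \frac{\frac{1}{-60 + J} \left(1 + J\right)}{7} = \frac{1 + J}{7 \left(-60 + J\right)}$)
$\left(-71 + X{\left(M{\left(-4 - 1 \right)} \right)}\right)^{2} = \left(-71 + \frac{1 + 0}{7 \left(-60 + 0\right)}\right)^{2} = \left(-71 + \frac{1}{7} \frac{1}{-60} \cdot 1\right)^{2} = \left(-71 + \frac{1}{7} \left(- \frac{1}{60}\right) 1\right)^{2} = \left(-71 - \frac{1}{420}\right)^{2} = \left(- \frac{29821}{420}\right)^{2} = \frac{889292041}{176400}$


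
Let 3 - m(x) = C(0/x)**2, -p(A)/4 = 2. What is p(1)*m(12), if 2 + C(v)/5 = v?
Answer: 776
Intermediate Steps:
C(v) = -10 + 5*v
p(A) = -8 (p(A) = -4*2 = -8)
m(x) = -97 (m(x) = 3 - (-10 + 5*(0/x))**2 = 3 - (-10 + 5*0)**2 = 3 - (-10 + 0)**2 = 3 - 1*(-10)**2 = 3 - 1*100 = 3 - 100 = -97)
p(1)*m(12) = -8*(-97) = 776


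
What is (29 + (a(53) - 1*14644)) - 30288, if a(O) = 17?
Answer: -44886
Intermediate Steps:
(29 + (a(53) - 1*14644)) - 30288 = (29 + (17 - 1*14644)) - 30288 = (29 + (17 - 14644)) - 30288 = (29 - 14627) - 30288 = -14598 - 30288 = -44886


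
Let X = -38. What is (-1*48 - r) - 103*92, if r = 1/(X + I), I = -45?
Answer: -790491/83 ≈ -9524.0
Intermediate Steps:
r = -1/83 (r = 1/(-38 - 45) = 1/(-83) = -1/83 ≈ -0.012048)
(-1*48 - r) - 103*92 = (-1*48 - 1*(-1/83)) - 103*92 = (-48 + 1/83) - 9476 = -3983/83 - 9476 = -790491/83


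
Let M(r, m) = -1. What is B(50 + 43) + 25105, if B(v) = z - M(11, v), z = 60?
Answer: 25166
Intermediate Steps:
B(v) = 61 (B(v) = 60 - 1*(-1) = 60 + 1 = 61)
B(50 + 43) + 25105 = 61 + 25105 = 25166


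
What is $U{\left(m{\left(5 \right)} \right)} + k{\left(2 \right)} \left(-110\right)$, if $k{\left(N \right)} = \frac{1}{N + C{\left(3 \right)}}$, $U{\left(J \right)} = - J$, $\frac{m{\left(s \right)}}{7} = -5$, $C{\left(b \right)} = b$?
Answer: $13$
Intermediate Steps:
$m{\left(s \right)} = -35$ ($m{\left(s \right)} = 7 \left(-5\right) = -35$)
$k{\left(N \right)} = \frac{1}{3 + N}$ ($k{\left(N \right)} = \frac{1}{N + 3} = \frac{1}{3 + N}$)
$U{\left(m{\left(5 \right)} \right)} + k{\left(2 \right)} \left(-110\right) = \left(-1\right) \left(-35\right) + \frac{1}{3 + 2} \left(-110\right) = 35 + \frac{1}{5} \left(-110\right) = 35 - 22 = 13$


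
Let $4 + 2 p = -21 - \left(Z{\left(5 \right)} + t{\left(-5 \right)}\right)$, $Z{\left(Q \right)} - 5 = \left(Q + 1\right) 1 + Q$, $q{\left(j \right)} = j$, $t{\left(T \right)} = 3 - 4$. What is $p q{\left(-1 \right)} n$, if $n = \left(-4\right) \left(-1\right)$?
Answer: $80$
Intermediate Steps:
$t{\left(T \right)} = -1$ ($t{\left(T \right)} = 3 - 4 = -1$)
$Z{\left(Q \right)} = 6 + 2 Q$ ($Z{\left(Q \right)} = 5 + \left(\left(Q + 1\right) 1 + Q\right) = 5 + \left(\left(1 + Q\right) 1 + Q\right) = 5 + \left(\left(1 + Q\right) + Q\right) = 5 + \left(1 + 2 Q\right) = 6 + 2 Q$)
$n = 4$
$p = -20$ ($p = -2 + \frac{-21 - \left(\left(6 + 2 \cdot 5\right) - 1\right)}{2} = -2 + \frac{-21 - \left(\left(6 + 10\right) - 1\right)}{2} = -2 + \frac{-21 - \left(16 - 1\right)}{2} = -2 + \frac{-21 - 15}{2} = -2 + \frac{1}{2} \left(-36\right) = -2 - 18 = -20$)
$p q{\left(-1 \right)} n = \left(-20\right) \left(-1\right) 4 = 20 \cdot 4 = 80$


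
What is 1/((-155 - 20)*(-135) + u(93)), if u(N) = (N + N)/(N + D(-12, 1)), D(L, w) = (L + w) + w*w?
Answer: 83/1961061 ≈ 4.2324e-5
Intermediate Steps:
D(L, w) = L + w + w² (D(L, w) = (L + w) + w² = L + w + w²)
u(N) = 2*N/(-10 + N) (u(N) = (N + N)/(N + (-12 + 1 + 1²)) = (2*N)/(N + (-12 + 1 + 1)) = (2*N)/(N - 10) = (2*N)/(-10 + N) = 2*N/(-10 + N))
1/((-155 - 20)*(-135) + u(93)) = 1/((-155 - 20)*(-135) + 2*93/(-10 + 93)) = 1/(-175*(-135) + 2*93/83) = 1/(23625 + 2*93*(1/83)) = 1/(23625 + 186/83) = 1/(1961061/83) = 83/1961061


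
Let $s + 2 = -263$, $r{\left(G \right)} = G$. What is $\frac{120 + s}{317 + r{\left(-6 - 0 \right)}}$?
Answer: $- \frac{145}{311} \approx -0.46624$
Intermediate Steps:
$s = -265$ ($s = -2 - 263 = -265$)
$\frac{120 + s}{317 + r{\left(-6 - 0 \right)}} = \frac{120 - 265}{317 - 6} = - \frac{145}{317 + \left(-6 + 0\right)} = - \frac{145}{317 - 6} = - \frac{145}{311}$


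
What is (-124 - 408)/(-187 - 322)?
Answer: 532/509 ≈ 1.0452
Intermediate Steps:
(-124 - 408)/(-187 - 322) = -532/(-509) = -532*(-1/509) = 532/509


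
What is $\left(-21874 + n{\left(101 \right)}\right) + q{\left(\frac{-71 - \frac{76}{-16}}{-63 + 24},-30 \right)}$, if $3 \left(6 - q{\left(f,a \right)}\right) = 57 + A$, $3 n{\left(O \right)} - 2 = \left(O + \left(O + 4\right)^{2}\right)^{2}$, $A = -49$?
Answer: $\frac{123722266}{3} \approx 4.1241 \cdot 10^{7}$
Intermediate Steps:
$n{\left(O \right)} = \frac{2}{3} + \frac{\left(O + \left(4 + O\right)^{2}\right)^{2}}{3}$ ($n{\left(O \right)} = \frac{2}{3} + \frac{\left(O + \left(O + 4\right)^{2}\right)^{2}}{3} = \frac{2}{3} + \frac{\left(O + \left(4 + O\right)^{2}\right)^{2}}{3}$)
$q{\left(f,a \right)} = \frac{10}{3}$ ($q{\left(f,a \right)} = 6 - \frac{57 - 49}{3} = 6 - \frac{8}{3} = \frac{10}{3}$)
$\left(-21874 + n{\left(101 \right)}\right) + q{\left(\frac{-71 - \frac{76}{-16}}{-63 + 24},-30 \right)} = \left(-21874 + \left(\frac{2}{3} + \frac{\left(101 + \left(4 + 101\right)^{2}\right)^{2}}{3}\right)\right) + \frac{10}{3} = \left(-21874 + \left(\frac{2}{3} + \frac{\left(101 + 105^{2}\right)^{2}}{3}\right)\right) + \frac{10}{3} = \left(-21874 + \left(\frac{2}{3} + \frac{\left(101 + 11025\right)^{2}}{3}\right)\right) + \frac{10}{3} = \left(-21874 + \left(\frac{2}{3} + \frac{11126^{2}}{3}\right)\right) + \frac{10}{3} = \left(-21874 + \left(\frac{2}{3} + \frac{1}{3} \cdot 123787876\right)\right) + \frac{10}{3} = \left(-21874 + \left(\frac{2}{3} + \frac{123787876}{3}\right)\right) + \frac{10}{3} = \left(-21874 + 41262626\right) + \frac{10}{3} = 41240752 + \frac{10}{3} = \frac{123722266}{3}$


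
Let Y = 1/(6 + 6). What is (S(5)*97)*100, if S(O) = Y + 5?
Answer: 147925/3 ≈ 49308.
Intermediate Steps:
Y = 1/12 ≈ 0.083333
S(O) = 61/12 (S(O) = 1/12 + 5 = 61/12)
(S(5)*97)*100 = ((61/12)*97)*100 = (5917/12)*100 = 147925/3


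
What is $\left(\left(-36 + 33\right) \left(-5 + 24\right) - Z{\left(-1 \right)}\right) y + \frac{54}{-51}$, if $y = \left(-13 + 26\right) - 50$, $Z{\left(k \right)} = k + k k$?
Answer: $\frac{35835}{17} \approx 2107.9$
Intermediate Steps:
$Z{\left(k \right)} = k + k^{2}$
$y = -37$ ($y = 13 - 50 = -37$)
$\left(\left(-36 + 33\right) \left(-5 + 24\right) - Z{\left(-1 \right)}\right) y + \frac{54}{-51} = \left(\left(-36 + 33\right) \left(-5 + 24\right) - - (1 - 1)\right) \left(-37\right) + \frac{54}{-51} = \left(\left(-3\right) 19 - \left(-1\right) 0\right) \left(-37\right) + 54 \left(- \frac{1}{51}\right) = \left(-57 - 0\right) \left(-37\right) - \frac{18}{17} = \left(-57 + 0\right) \left(-37\right) - \frac{18}{17} = \left(-57\right) \left(-37\right) - \frac{18}{17} = 2109 - \frac{18}{17} = \frac{35835}{17}$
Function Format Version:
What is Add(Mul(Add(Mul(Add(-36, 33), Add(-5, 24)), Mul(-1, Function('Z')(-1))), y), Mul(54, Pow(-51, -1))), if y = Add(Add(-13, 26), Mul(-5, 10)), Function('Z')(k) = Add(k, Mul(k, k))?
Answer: Rational(35835, 17) ≈ 2107.9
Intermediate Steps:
Function('Z')(k) = Add(k, Pow(k, 2))
y = -37 (y = Add(13, -50) = -37)
Add(Mul(Add(Mul(Add(-36, 33), Add(-5, 24)), Mul(-1, Function('Z')(-1))), y), Mul(54, Pow(-51, -1))) = Add(Mul(Add(Mul(Add(-36, 33), Add(-5, 24)), Mul(-1, Mul(-1, Add(1, -1)))), -37), Mul(54, Pow(-51, -1))) = Add(Mul(Add(Mul(-3, 19), Mul(-1, Mul(-1, 0))), -37), Mul(54, Rational(-1, 51))) = Add(Mul(Add(-57, Mul(-1, 0)), -37), Rational(-18, 17)) = Add(Mul(Add(-57, 0), -37), Rational(-18, 17)) = Add(Mul(-57, -37), Rational(-18, 17)) = Add(2109, Rational(-18, 17)) = Rational(35835, 17)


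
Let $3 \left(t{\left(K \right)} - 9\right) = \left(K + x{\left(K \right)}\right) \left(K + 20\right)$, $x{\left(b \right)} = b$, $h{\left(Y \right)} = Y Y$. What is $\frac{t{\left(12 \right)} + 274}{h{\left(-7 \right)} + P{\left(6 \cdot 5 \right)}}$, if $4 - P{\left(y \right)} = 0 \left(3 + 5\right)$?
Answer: $\frac{539}{53} \approx 10.17$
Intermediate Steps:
$P{\left(y \right)} = 4$ ($P{\left(y \right)} = 4 - 0 \left(3 + 5\right) = 4 - 0 \cdot 8 = 4 - 0 = 4 + 0 = 4$)
$h{\left(Y \right)} = Y^{2}$
$t{\left(K \right)} = 9 + \frac{2 K \left(20 + K\right)}{3}$ ($t{\left(K \right)} = 9 + \frac{\left(K + K\right) \left(K + 20\right)}{3} = 9 + \frac{2 K \left(20 + K\right)}{3}$)
$\frac{t{\left(12 \right)} + 274}{h{\left(-7 \right)} + P{\left(6 \cdot 5 \right)}} = \frac{\left(9 + \frac{2 \cdot 12^{2}}{3} + \frac{40}{3} \cdot 12\right) + 274}{\left(-7\right)^{2} + 4} = \frac{\left(9 + \frac{2}{3} \cdot 144 + 160\right) + 274}{49 + 4} = \frac{\left(9 + 96 + 160\right) + 274}{53} = \left(265 + 274\right) \frac{1}{53} = 539 \cdot \frac{1}{53} = \frac{539}{53}$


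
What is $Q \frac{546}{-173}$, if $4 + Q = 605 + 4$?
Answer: $- \frac{330330}{173} \approx -1909.4$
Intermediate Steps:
$Q = 605$ ($Q = -4 + \left(605 + 4\right) = -4 + 609 = 605$)
$Q \frac{546}{-173} = 605 \frac{546}{-173} = 605 \cdot 546 \left(- \frac{1}{173}\right) = 605 \left(- \frac{546}{173}\right) = - \frac{330330}{173}$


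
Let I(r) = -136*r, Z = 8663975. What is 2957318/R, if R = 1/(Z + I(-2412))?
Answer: 26592224157226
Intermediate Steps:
R = 1/8992007 (R = 1/(8663975 - 136*(-2412)) = 1/(8663975 + 328032) = 1/8992007 ≈ 1.1121e-7)
2957318/R = 2957318/(1/8992007) = 2957318*8992007 = 26592224157226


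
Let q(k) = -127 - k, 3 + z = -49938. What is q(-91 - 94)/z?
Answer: -58/49941 ≈ -0.0011614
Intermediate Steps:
z = -49941 (z = -3 - 49938 = -49941)
q(-91 - 94)/z = (-127 - (-91 - 94))/(-49941) = (-127 - 1*(-185))*(-1/49941) = (-127 + 185)*(-1/49941) = 58*(-1/49941) = -58/49941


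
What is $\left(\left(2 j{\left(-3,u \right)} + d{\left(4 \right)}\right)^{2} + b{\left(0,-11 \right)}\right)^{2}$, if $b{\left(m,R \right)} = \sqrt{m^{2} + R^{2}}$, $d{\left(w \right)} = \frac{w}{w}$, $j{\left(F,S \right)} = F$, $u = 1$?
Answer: $1296$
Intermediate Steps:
$d{\left(w \right)} = 1$
$b{\left(m,R \right)} = \sqrt{R^{2} + m^{2}}$
$\left(\left(2 j{\left(-3,u \right)} + d{\left(4 \right)}\right)^{2} + b{\left(0,-11 \right)}\right)^{2} = \left(\left(2 \left(-3\right) + 1\right)^{2} + \sqrt{\left(-11\right)^{2} + 0^{2}}\right)^{2} = \left(\left(-6 + 1\right)^{2} + \sqrt{121 + 0}\right)^{2} = \left(\left(-5\right)^{2} + \sqrt{121}\right)^{2} = \left(25 + 11\right)^{2} = 36^{2} = 1296$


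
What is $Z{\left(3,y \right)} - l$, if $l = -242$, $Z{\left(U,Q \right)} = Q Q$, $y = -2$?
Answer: $246$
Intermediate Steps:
$Z{\left(U,Q \right)} = Q^{2}$
$Z{\left(3,y \right)} - l = \left(-2\right)^{2} - -242 = 4 + 242 = 246$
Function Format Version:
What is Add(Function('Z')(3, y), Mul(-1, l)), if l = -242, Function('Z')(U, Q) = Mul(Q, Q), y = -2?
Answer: 246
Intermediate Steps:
Function('Z')(U, Q) = Pow(Q, 2)
Add(Function('Z')(3, y), Mul(-1, l)) = Add(Pow(-2, 2), Mul(-1, -242)) = Add(4, 242) = 246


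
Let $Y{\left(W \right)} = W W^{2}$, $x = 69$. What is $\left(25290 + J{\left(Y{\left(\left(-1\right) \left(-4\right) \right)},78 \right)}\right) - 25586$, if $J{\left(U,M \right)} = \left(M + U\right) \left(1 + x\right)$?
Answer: $9644$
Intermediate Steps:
$Y{\left(W \right)} = W^{3}$
$J{\left(U,M \right)} = 70 M + 70 U$ ($J{\left(U,M \right)} = \left(M + U\right) \left(1 + 69\right) = \left(M + U\right) 70 = 70 M + 70 U$)
$\left(25290 + J{\left(Y{\left(\left(-1\right) \left(-4\right) \right)},78 \right)}\right) - 25586 = \left(25290 + \left(70 \cdot 78 + 70 \left(\left(-1\right) \left(-4\right)\right)^{3}\right)\right) - 25586 = \left(25290 + \left(5460 + 70 \cdot 4^{3}\right)\right) - 25586 = \left(25290 + \left(5460 + 70 \cdot 64\right)\right) - 25586 = \left(25290 + \left(5460 + 4480\right)\right) - 25586 = \left(25290 + 9940\right) - 25586 = 35230 - 25586 = 9644$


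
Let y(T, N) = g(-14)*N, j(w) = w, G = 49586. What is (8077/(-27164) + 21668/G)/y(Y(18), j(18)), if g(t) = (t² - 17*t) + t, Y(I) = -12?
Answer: 18808343/1018297302624 ≈ 1.8470e-5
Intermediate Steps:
g(t) = t² - 16*t
y(T, N) = 420*N (y(T, N) = (-14*(-16 - 14))*N = (-14*(-30))*N = 420*N)
(8077/(-27164) + 21668/G)/y(Y(18), j(18)) = (8077/(-27164) + 21668/49586)/((420*18)) = (8077*(-1/27164) + 21668*(1/49586))/7560 = (-8077/27164 + 10834/24793)*(1/7560) = (94041715/673477052)*(1/7560) = 18808343/1018297302624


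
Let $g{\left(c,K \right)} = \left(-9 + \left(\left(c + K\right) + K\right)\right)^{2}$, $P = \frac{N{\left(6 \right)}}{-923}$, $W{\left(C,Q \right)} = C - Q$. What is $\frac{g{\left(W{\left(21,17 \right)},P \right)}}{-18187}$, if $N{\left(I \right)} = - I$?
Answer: $- \frac{21187609}{15494032723} \approx -0.0013675$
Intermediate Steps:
$P = \frac{6}{923}$ ($P = \frac{\left(-1\right) 6}{-923} = \left(-6\right) \left(- \frac{1}{923}\right) = \frac{6}{923} \approx 0.0065005$)
$g{\left(c,K \right)} = \left(-9 + c + 2 K\right)^{2}$ ($g{\left(c,K \right)} = \left(-9 + \left(\left(K + c\right) + K\right)\right)^{2} = \left(-9 + \left(c + 2 K\right)\right)^{2} = \left(-9 + c + 2 K\right)^{2}$)
$\frac{g{\left(W{\left(21,17 \right)},P \right)}}{-18187} = \frac{\left(-9 + \left(21 - 17\right) + 2 \cdot \frac{6}{923}\right)^{2}}{-18187} = \left(-9 + \left(21 - 17\right) + \frac{12}{923}\right)^{2} \left(- \frac{1}{18187}\right) = \left(-9 + 4 + \frac{12}{923}\right)^{2} \left(- \frac{1}{18187}\right) = \left(- \frac{4603}{923}\right)^{2} \left(- \frac{1}{18187}\right) = \frac{21187609}{851929} \left(- \frac{1}{18187}\right) = - \frac{21187609}{15494032723}$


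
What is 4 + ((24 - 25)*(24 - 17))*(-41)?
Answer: 291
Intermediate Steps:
4 + ((24 - 25)*(24 - 17))*(-41) = 4 - 1*7*(-41) = 4 - 7*(-41) = 4 + 287 = 291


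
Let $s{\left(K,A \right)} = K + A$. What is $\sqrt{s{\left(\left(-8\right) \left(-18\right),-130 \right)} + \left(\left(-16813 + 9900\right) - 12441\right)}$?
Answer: $2 i \sqrt{4835} \approx 139.07 i$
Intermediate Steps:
$s{\left(K,A \right)} = A + K$
$\sqrt{s{\left(\left(-8\right) \left(-18\right),-130 \right)} + \left(\left(-16813 + 9900\right) - 12441\right)} = \sqrt{\left(-130 - -144\right) + \left(\left(-16813 + 9900\right) - 12441\right)} = \sqrt{\left(-130 + 144\right) - 19354} = \sqrt{14 - 19354} = \sqrt{-19340} = 2 i \sqrt{4835}$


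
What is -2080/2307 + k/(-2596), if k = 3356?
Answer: -3285493/1497243 ≈ -2.1944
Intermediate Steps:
-2080/2307 + k/(-2596) = -2080/2307 + 3356/(-2596) = -2080*1/2307 + 3356*(-1/2596) = -2080/2307 - 839/649 = -3285493/1497243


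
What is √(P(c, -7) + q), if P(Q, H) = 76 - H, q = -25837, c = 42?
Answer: I*√25754 ≈ 160.48*I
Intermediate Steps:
√(P(c, -7) + q) = √((76 - 1*(-7)) - 25837) = √((76 + 7) - 25837) = √(83 - 25837) = √(-25754) = I*√25754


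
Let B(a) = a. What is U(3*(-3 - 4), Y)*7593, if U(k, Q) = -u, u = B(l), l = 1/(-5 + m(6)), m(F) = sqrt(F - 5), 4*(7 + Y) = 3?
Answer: 7593/4 ≈ 1898.3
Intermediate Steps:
Y = -25/4 (Y = -7 + (1/4)*3 = -7 + 3/4 = -25/4 ≈ -6.2500)
m(F) = sqrt(-5 + F)
l = -1/4 (l = 1/(-5 + sqrt(-5 + 6)) = 1/(-5 + sqrt(1)) = 1/(-5 + 1) = 1/(-4) = -1/4 ≈ -0.25000)
u = -1/4 ≈ -0.25000
U(k, Q) = 1/4 (U(k, Q) = -1*(-1/4) = 1/4)
U(3*(-3 - 4), Y)*7593 = (1/4)*7593 = 7593/4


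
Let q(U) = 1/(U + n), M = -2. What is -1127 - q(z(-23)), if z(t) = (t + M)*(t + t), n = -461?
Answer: -776504/689 ≈ -1127.0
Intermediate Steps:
z(t) = 2*t*(-2 + t) (z(t) = (t - 2)*(t + t) = (-2 + t)*(2*t) = 2*t*(-2 + t))
q(U) = 1/(-461 + U) (q(U) = 1/(U - 461) = 1/(-461 + U))
-1127 - q(z(-23)) = -1127 - 1/(-461 + 2*(-23)*(-2 - 23)) = -1127 - 1/(-461 + 2*(-23)*(-25)) = -1127 - 1/(-461 + 1150) = -1127 - 1/689 = -776504/689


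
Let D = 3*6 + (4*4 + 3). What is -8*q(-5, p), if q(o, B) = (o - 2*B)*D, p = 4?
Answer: 3848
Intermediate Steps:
D = 37 (D = 18 + (16 + 3) = 18 + 19 = 37)
q(o, B) = -74*B + 37*o (q(o, B) = (o - 2*B)*37 = -74*B + 37*o)
-8*q(-5, p) = -8*(-74*4 + 37*(-5)) = -8*(-296 - 185) = -8*(-481) = 3848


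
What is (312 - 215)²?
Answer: 9409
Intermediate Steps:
(312 - 215)² = 97² = 9409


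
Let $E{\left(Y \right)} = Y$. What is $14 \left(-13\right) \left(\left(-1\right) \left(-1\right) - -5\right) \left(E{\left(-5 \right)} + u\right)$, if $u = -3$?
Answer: $8736$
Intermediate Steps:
$14 \left(-13\right) \left(\left(-1\right) \left(-1\right) - -5\right) \left(E{\left(-5 \right)} + u\right) = 14 \left(-13\right) \left(\left(-1\right) \left(-1\right) - -5\right) \left(-5 - 3\right) = - 182 \left(1 + 5\right) \left(-8\right) = - 182 \cdot 6 \left(-8\right) = \left(-182\right) \left(-48\right) = 8736$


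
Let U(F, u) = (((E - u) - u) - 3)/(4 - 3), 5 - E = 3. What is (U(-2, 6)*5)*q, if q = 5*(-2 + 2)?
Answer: 0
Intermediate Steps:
E = 2 (E = 5 - 1*3 = 5 - 3 = 2)
q = 0 (q = 5*0 = 0)
U(F, u) = -1 - 2*u (U(F, u) = (((2 - u) - u) - 3)/(4 - 3) = ((2 - 2*u) - 3)/1 = (-1 - 2*u)*1 = -1 - 2*u)
(U(-2, 6)*5)*q = ((-1 - 2*6)*5)*0 = ((-1 - 12)*5)*0 = -13*5*0 = -65*0 = 0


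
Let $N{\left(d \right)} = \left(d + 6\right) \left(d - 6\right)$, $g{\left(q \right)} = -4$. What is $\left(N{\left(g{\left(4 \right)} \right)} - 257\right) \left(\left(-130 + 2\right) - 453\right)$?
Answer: $160937$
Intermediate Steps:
$N{\left(d \right)} = \left(-6 + d\right) \left(6 + d\right)$ ($N{\left(d \right)} = \left(6 + d\right) \left(-6 + d\right) = \left(-6 + d\right) \left(6 + d\right)$)
$\left(N{\left(g{\left(4 \right)} \right)} - 257\right) \left(\left(-130 + 2\right) - 453\right) = \left(\left(-36 + \left(-4\right)^{2}\right) - 257\right) \left(\left(-130 + 2\right) - 453\right) = \left(\left(-36 + 16\right) - 257\right) \left(-128 - 453\right) = \left(-20 - 257\right) \left(-581\right) = \left(-277\right) \left(-581\right) = 160937$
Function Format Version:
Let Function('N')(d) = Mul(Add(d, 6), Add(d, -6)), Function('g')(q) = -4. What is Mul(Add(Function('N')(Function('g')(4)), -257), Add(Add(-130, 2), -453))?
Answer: 160937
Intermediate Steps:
Function('N')(d) = Mul(Add(-6, d), Add(6, d)) (Function('N')(d) = Mul(Add(6, d), Add(-6, d)) = Mul(Add(-6, d), Add(6, d)))
Mul(Add(Function('N')(Function('g')(4)), -257), Add(Add(-130, 2), -453)) = Mul(Add(Add(-36, Pow(-4, 2)), -257), Add(Add(-130, 2), -453)) = Mul(Add(Add(-36, 16), -257), Add(-128, -453)) = Mul(Add(-20, -257), -581) = Mul(-277, -581) = 160937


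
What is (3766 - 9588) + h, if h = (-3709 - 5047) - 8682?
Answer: -23260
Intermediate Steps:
h = -17438 (h = -8756 - 8682 = -17438)
(3766 - 9588) + h = (3766 - 9588) - 17438 = -5822 - 17438 = -23260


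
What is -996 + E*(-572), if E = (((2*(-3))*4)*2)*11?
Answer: 301020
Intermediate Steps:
E = -528 (E = (-6*4*2)*11 = -24*2*11 = -48*11 = -528)
-996 + E*(-572) = -996 - 528*(-572) = -996 + 302016 = 301020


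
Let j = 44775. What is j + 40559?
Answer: 85334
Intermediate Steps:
j + 40559 = 44775 + 40559 = 85334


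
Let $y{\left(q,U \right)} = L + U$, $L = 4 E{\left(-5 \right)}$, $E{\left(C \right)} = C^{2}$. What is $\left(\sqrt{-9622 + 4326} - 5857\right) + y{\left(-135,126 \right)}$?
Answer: $-5631 + 4 i \sqrt{331} \approx -5631.0 + 72.774 i$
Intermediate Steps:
$L = 100$ ($L = 4 \left(-5\right)^{2} = 4 \cdot 25 = 100$)
$y{\left(q,U \right)} = 100 + U$
$\left(\sqrt{-9622 + 4326} - 5857\right) + y{\left(-135,126 \right)} = \left(\sqrt{-9622 + 4326} - 5857\right) + \left(100 + 126\right) = \left(\sqrt{-5296} - 5857\right) + 226 = \left(4 i \sqrt{331} - 5857\right) + 226 = \left(-5857 + 4 i \sqrt{331}\right) + 226 = -5631 + 4 i \sqrt{331}$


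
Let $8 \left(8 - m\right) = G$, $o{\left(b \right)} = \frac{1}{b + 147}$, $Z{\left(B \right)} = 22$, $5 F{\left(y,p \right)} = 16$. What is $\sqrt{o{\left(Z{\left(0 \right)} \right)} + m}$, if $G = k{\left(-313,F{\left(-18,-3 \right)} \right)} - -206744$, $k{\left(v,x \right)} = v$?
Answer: $\frac{i \sqrt{69752030}}{52} \approx 160.61 i$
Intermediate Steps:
$F{\left(y,p \right)} = \frac{16}{5}$ ($F{\left(y,p \right)} = \frac{1}{5} \cdot 16 = \frac{16}{5}$)
$o{\left(b \right)} = \frac{1}{147 + b}$
$G = 206431$ ($G = -313 - -206744 = -313 + 206744 = 206431$)
$m = - \frac{206367}{8}$ ($m = 8 - \frac{206431}{8} = - \frac{206367}{8} \approx -25796.0$)
$\sqrt{o{\left(Z{\left(0 \right)} \right)} + m} = \sqrt{\frac{1}{147 + 22} - \frac{206367}{8}} = \sqrt{\frac{1}{169} - \frac{206367}{8}} = \sqrt{- \frac{34876015}{1352}} = \frac{i \sqrt{69752030}}{52}$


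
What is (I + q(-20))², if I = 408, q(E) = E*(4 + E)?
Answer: 529984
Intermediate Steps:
(I + q(-20))² = (408 - 20*(4 - 20))² = (408 - 20*(-16))² = (408 + 320)² = 728² = 529984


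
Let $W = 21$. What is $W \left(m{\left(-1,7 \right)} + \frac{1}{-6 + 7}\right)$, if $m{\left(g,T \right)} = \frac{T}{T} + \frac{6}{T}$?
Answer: $60$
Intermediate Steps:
$m{\left(g,T \right)} = 1 + \frac{6}{T}$
$W \left(m{\left(-1,7 \right)} + \frac{1}{-6 + 7}\right) = 21 \left(\frac{6 + 7}{7} + \frac{1}{-6 + 7}\right) = 21 \left(\frac{1}{7} \cdot 13 + 1^{-1}\right) = 21 \left(\frac{13}{7} + 1\right) = 21 \cdot \frac{20}{7} = 60$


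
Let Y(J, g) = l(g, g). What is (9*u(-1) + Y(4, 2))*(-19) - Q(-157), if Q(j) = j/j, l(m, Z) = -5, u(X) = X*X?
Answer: -77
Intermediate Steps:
u(X) = X**2
Q(j) = 1
Y(J, g) = -5
(9*u(-1) + Y(4, 2))*(-19) - Q(-157) = (9*(-1)**2 - 5)*(-19) - 1*1 = (9*1 - 5)*(-19) - 1 = (9 - 5)*(-19) - 1 = 4*(-19) - 1 = -76 - 1 = -77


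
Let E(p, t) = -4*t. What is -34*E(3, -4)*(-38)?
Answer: 20672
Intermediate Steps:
-34*E(3, -4)*(-38) = -(-136)*(-4)*(-38) = -34*16*(-38) = -544*(-38) = 20672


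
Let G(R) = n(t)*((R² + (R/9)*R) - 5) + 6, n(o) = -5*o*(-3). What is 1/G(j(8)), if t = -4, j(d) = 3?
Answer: -1/294 ≈ -0.0034014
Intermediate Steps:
n(o) = 15*o
G(R) = 306 - 200*R²/3 (G(R) = (15*(-4))*((R² + (R/9)*R) - 5) + 6 = -60*((R² + (R*(⅑))*R) - 5) + 6 = -60*((R² + (R/9)*R) - 5) + 6 = -60*((R² + R²/9) - 5) + 6 = -60*(10*R²/9 - 5) + 6 = -60*(-5 + 10*R²/9) + 6 = (300 - 200*R²/3) + 6 = 306 - 200*R²/3)
1/G(j(8)) = 1/(306 - 200/3*3²) = 1/(306 - 200/3*9) = 1/(306 - 600) = 1/(-294) = -1/294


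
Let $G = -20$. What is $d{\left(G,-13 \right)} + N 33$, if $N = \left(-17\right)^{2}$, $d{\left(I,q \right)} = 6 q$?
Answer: $9459$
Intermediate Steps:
$N = 289$
$d{\left(G,-13 \right)} + N 33 = 6 \left(-13\right) + 289 \cdot 33 = -78 + 9537 = 9459$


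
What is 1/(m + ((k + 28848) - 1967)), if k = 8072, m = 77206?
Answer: 1/112159 ≈ 8.9159e-6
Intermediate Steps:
1/(m + ((k + 28848) - 1967)) = 1/(77206 + ((8072 + 28848) - 1967)) = 1/(77206 + (36920 - 1967)) = 1/(77206 + 34953) = 1/112159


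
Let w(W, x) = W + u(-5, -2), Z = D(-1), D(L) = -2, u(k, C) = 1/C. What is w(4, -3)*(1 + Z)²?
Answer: 7/2 ≈ 3.5000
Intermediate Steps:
Z = -2
w(W, x) = -½ + W (w(W, x) = W + 1/(-2) = W - ½ = -½ + W)
w(4, -3)*(1 + Z)² = (-½ + 4)*(1 - 2)² = (7/2)*(-1)² = (7/2)*1 = 7/2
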